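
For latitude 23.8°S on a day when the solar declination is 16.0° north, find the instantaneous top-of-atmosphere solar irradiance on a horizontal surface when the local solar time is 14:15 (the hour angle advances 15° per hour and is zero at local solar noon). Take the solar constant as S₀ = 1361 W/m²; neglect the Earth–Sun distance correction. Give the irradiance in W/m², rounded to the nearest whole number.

Hour angle H = 15° × (14.25 − 12) = 33.75°.
cos θ_z = sin φ sin δ + cos φ cos δ cos H = (-0.4035)(0.2756) + (0.9150)(0.9613)(0.8315) = 0.6202.
Top-of-atmosphere irradiance = S₀ cos θ_z = 1361 × 0.6202 = 844.09 W/m².

844 W/m²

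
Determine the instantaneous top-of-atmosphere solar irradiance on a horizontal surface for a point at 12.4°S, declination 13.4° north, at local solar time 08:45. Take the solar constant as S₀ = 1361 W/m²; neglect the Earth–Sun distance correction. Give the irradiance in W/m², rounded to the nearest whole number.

Hour angle H = 15° × (8.75 − 12) = -48.75°.
With φ = -12.4°, δ = 13.4°, H = -48.75°: sin φ sin δ = -0.0498, cos φ cos δ cos H = 0.6264, so cos θ_z = 0.5766.
Top-of-atmosphere irradiance = S₀ cos θ_z = 1361 × 0.5766 = 784.75 W/m².

785 W/m²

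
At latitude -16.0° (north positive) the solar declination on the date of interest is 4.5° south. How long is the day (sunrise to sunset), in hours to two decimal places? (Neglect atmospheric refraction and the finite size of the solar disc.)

−tan φ tan δ = −(-0.2867)(-0.0787) = -0.0226; H_s = arccos(-0.0226) = 91.29°.
Day length = 2 H_s / 15° h⁻¹ = 182.58° / 15 = 12.172 h.

12.17 hours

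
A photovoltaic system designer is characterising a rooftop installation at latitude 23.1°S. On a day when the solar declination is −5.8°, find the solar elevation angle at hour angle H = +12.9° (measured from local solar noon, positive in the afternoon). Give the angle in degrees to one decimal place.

cos θ_z = sin φ sin δ + cos φ cos δ cos H = (-0.3923)(-0.1011) + (0.9198)(0.9949)(0.9748) = 0.9317.
θ_z = arccos(0.9317) = 21.30°, so the elevation is 90° − 21.30° = 68.70°.

68.7°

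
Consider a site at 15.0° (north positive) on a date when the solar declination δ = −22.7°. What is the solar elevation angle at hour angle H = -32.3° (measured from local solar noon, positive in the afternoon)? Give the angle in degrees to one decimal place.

With φ = 15.0°, δ = -22.7°, H = -32.30°: sin φ sin δ = -0.0999, cos φ cos δ cos H = 0.7532, so cos θ_z = 0.6533.
θ_z = arccos(0.6533) = 49.21°, so the elevation is 90° − 49.21° = 40.79°.

40.8°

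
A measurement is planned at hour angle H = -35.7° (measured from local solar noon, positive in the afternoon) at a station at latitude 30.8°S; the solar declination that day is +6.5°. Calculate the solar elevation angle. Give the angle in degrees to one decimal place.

cos θ_z = sin(-30.8°) sin(6.5°) + cos(-30.8°) cos(6.5°) cos(-35.70°) = -0.0580 + 0.6931 = 0.6351.
θ_z = arccos(0.6351) = 50.57°, so the elevation is 90° − 50.57° = 39.43°.

39.4°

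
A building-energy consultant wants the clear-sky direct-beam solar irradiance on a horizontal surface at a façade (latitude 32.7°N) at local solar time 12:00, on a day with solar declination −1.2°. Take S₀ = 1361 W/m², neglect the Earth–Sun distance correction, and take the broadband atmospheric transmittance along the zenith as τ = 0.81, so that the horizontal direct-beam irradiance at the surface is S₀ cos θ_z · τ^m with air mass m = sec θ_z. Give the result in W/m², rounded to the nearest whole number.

876 W/m²

Hour angle H = 15° × (12 − 12) = 0.00°.
cos θ_z = sin φ sin δ + cos φ cos δ cos H = (0.5402)(-0.0209) + (0.8415)(0.9998)(1.0000) = 0.8300.
Air mass m = 1/cos θ_z = 1/0.8300 = 1.205; τ^m = 0.81^1.205 = 0.7758.
Surface direct beam = 1361 × 0.8300 × 0.7758 = 876.37 W/m².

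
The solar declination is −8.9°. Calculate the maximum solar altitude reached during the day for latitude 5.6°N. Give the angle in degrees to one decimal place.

75.5°

At local solar noon the hour angle is zero, so the elevation is 90° − |φ − δ| = 90° − |5.6° − (-8.9°)| = 90° − 14.5° = 75.5°.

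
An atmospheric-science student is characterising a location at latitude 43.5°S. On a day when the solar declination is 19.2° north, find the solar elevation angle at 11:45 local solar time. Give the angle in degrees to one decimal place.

27.2°

Hour angle H = 15° × (11.75 − 12) = -3.75°.
cos θ_z = sin(-43.5°) sin(19.2°) + cos(-43.5°) cos(19.2°) cos(-3.75°) = -0.2264 + 0.6836 = 0.4572.
θ_z = arccos(0.4572) = 62.79°, so the elevation is 90° − 62.79° = 27.21°.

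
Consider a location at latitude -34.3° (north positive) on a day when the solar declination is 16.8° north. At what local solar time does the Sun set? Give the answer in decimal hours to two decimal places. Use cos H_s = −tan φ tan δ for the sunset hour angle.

cos H_s = −tan(-34.3°) · tan(16.8°) = 0.2060, so H_s = arccos(0.2060) = 78.11°.
Sunset is at 12 + H_s/15 = 12 + 5.207 = 17.207 h local solar time.

17.21 h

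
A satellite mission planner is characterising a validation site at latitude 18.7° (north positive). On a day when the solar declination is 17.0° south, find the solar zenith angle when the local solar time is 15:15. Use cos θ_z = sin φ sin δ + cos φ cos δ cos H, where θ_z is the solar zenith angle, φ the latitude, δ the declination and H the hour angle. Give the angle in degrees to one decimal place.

Hour angle H = 15° × (15.25 − 12) = 48.75°.
With φ = 18.7°, δ = -17.0°, H = 48.75°: sin φ sin δ = -0.0937, cos φ cos δ cos H = 0.5972, so cos θ_z = 0.5035.
θ_z = arccos(0.5035) = 59.77°.

59.8°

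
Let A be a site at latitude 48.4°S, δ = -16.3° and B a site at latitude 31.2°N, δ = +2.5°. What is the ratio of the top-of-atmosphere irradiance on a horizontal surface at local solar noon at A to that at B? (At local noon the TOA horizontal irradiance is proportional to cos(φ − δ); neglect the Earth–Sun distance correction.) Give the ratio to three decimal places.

0.966

A: cos θ_z = cos(-48.4° − (-16.3°)) = 0.8471.
B: cos θ_z = cos(31.2° − (2.5°)) = 0.8771.
Ratio A/B = 0.8471 / 0.8771 = 0.9658.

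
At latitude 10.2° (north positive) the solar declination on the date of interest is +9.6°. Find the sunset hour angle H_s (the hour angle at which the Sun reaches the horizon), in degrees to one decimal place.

The sunset hour angle satisfies cos H_s = −tan φ tan δ = -0.0304, giving H_s = 91.74°.

91.7°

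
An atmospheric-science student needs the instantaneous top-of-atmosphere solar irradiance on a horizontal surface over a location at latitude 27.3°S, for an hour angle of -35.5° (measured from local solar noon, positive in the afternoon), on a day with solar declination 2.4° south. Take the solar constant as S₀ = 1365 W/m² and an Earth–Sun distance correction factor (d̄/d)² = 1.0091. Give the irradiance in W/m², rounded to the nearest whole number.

cos θ_z = sin(-27.3°) sin(-2.4°) + cos(-27.3°) cos(-2.4°) cos(-35.50°) = 0.0192 + 0.7228 = 0.7420.
Top-of-atmosphere irradiance = S₀ (d̄/d)² cos θ_z = 1365 × 1.0091 × 0.7420 = 1022.05 W/m².

1022 W/m²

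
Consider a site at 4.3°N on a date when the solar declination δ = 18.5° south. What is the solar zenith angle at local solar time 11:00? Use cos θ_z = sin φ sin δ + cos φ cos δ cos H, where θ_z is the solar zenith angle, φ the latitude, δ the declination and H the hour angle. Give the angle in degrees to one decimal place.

Hour angle H = 15° × (11 − 12) = -15.00°.
cos θ_z = sin φ sin δ + cos φ cos δ cos H = (0.0750)(-0.3173) + (0.9972)(0.9483)(0.9659) = 0.8896.
θ_z = arccos(0.8896) = 27.18°.

27.2°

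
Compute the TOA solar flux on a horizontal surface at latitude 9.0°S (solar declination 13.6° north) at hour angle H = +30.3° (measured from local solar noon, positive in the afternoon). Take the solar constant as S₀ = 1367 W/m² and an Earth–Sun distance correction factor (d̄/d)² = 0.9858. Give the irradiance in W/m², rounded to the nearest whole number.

cos θ_z = sin φ sin δ + cos φ cos δ cos H = (-0.1564)(0.2351) + (0.9877)(0.9720)(0.8634) = 0.7921.
Top-of-atmosphere irradiance = S₀ (d̄/d)² cos θ_z = 1367 × 0.9858 × 0.7921 = 1067.42 W/m².

1067 W/m²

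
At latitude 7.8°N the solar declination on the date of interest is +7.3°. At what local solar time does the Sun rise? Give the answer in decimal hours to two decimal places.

The sunset hour angle satisfies cos H_s = −tan φ tan δ = -0.0175, giving H_s = 91.00°.
Sunrise is at 12 − H_s/15 = 12 − 6.067 = 5.933 h local solar time.

5.93 h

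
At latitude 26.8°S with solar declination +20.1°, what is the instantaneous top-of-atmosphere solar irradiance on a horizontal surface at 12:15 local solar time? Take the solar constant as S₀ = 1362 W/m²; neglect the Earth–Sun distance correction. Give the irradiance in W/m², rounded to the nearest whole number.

928 W/m²

Hour angle H = 15° × (12.25 − 12) = 3.75°.
With φ = -26.8°, δ = 20.1°, H = 3.75°: sin φ sin δ = -0.1549, cos φ cos δ cos H = 0.8364, so cos θ_z = 0.6815.
Top-of-atmosphere irradiance = S₀ cos θ_z = 1362 × 0.6815 = 928.20 W/m².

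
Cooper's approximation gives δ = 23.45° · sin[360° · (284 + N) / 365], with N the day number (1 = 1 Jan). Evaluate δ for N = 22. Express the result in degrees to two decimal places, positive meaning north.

-19.93°

360 × (284 + 22) / 365 = 301.808°; sin(301.808°) = -0.8498.
δ = 23.45 × -0.8498 = -19.928° ≈ -19.93°.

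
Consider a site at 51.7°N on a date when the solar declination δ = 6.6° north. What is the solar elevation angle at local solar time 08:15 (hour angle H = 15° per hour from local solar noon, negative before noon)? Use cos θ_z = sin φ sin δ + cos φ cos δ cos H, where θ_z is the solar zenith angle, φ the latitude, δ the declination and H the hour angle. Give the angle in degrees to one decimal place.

25.6°

Hour angle H = 15° × (8.25 − 12) = -56.25°.
cos θ_z = sin(51.7°) sin(6.6°) + cos(51.7°) cos(6.6°) cos(-56.25°) = 0.0902 + 0.3420 = 0.4322.
θ_z = arccos(0.4322) = 64.39°, so the elevation is 90° − 64.39° = 25.61°.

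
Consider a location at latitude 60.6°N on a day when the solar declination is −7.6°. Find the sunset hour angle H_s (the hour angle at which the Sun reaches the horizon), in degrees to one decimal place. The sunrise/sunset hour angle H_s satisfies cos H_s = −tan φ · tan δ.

76.3°

−tan φ tan δ = −(1.7747)(-0.1334) = 0.2367; H_s = arccos(0.2367) = 76.31°.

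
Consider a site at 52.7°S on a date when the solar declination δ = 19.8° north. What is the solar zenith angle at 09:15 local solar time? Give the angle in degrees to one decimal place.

Hour angle H = 15° × (9.25 − 12) = -41.25°.
With φ = -52.7°, δ = 19.8°, H = -41.25°: sin φ sin δ = -0.2695, cos φ cos δ cos H = 0.4287, so cos θ_z = 0.1592.
θ_z = arccos(0.1592) = 80.84°.

80.8°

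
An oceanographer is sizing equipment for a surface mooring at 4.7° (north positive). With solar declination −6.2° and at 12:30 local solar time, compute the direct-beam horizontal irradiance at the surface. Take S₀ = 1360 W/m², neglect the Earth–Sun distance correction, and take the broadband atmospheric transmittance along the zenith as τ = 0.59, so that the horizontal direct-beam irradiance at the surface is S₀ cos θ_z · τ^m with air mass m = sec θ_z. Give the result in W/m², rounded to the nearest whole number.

Hour angle H = 15° × (12.5 − 12) = 7.50°.
cos θ_z = sin φ sin δ + cos φ cos δ cos H = (0.0819)(-0.1080) + (0.9966)(0.9942)(0.9914) = 0.9735.
Air mass m = 1/cos θ_z = 1/0.9735 = 1.027; τ^m = 0.59^1.027 = 0.5817.
Surface direct beam = 1360 × 0.9735 × 0.5817 = 770.15 W/m².

770 W/m²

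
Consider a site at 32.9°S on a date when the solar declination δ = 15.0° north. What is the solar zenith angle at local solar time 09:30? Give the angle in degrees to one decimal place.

Hour angle H = 15° × (9.5 − 12) = -37.50°.
cos θ_z = sin(-32.9°) sin(15.0°) + cos(-32.9°) cos(15.0°) cos(-37.50°) = -0.1406 + 0.6434 = 0.5028.
θ_z = arccos(0.5028) = 59.81°.

59.8°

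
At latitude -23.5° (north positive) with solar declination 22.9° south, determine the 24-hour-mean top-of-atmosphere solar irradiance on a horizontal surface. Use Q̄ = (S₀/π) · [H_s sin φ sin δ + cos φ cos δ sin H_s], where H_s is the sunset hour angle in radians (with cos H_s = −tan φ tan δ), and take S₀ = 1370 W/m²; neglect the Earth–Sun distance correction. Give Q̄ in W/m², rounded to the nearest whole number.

481 W/m²

−tan φ tan δ = −(-0.4348)(-0.4224) = -0.1837; H_s = arccos(-0.1837) = 100.59°. In radians, H_s = 1.7556.
H_s sin φ sin δ = 1.7556 × -0.3987 × -0.3891 = 0.2724.
cos φ cos δ sin H_s = 0.9171 × 0.9212 × 0.9830 = 0.8305.
Q̄ = (1370/π) × (0.2724 + 0.8305) = 436.08 × 1.1029 = 480.95 W/m².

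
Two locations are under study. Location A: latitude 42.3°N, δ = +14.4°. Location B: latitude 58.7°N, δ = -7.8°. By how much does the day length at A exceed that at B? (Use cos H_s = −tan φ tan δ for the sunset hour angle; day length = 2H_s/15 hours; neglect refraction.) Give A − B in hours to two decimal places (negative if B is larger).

A: H_s = arccos(−tan 42.3° · tan 14.4°) = 103.51°, so 2H_s/15 = 13.8013 h.
B: H_s = arccos(−tan 58.7° · tan -7.8°) = 76.98°, so 2H_s/15 = 10.2640 h.
A − B = 13.8013 − 10.2640 = 3.5373 h.

+3.54 h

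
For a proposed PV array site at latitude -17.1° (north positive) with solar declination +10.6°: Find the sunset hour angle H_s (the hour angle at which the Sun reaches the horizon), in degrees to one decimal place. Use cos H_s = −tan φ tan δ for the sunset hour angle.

cos H_s = −tan(-17.1°) · tan(10.6°) = 0.0576, so H_s = arccos(0.0576) = 86.70°.

86.7°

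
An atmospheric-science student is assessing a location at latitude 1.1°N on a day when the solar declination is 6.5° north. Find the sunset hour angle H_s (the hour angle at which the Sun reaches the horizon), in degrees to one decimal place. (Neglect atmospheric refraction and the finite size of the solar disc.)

90.1°

−tan φ tan δ = −(0.0192)(0.1139) = -0.0022; H_s = arccos(-0.0022) = 90.13°.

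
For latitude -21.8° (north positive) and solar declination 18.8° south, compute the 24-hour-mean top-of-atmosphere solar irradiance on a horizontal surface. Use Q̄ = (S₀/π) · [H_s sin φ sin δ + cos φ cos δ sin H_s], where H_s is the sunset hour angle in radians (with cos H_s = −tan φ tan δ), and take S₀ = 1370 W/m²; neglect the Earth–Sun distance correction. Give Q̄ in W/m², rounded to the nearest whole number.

cos H_s = −tan(-21.8°) · tan(-18.8°) = -0.1362, so H_s = arccos(-0.1362) = 97.83°. In radians, H_s = 1.7075.
H_s sin φ sin δ = 1.7075 × -0.3714 × -0.3223 = 0.2044.
cos φ cos δ sin H_s = 0.9285 × 0.9466 × 0.9907 = 0.8707.
Q̄ = (1370/π) × (0.2044 + 0.8707) = 436.08 × 1.0751 = 468.83 W/m².

469 W/m²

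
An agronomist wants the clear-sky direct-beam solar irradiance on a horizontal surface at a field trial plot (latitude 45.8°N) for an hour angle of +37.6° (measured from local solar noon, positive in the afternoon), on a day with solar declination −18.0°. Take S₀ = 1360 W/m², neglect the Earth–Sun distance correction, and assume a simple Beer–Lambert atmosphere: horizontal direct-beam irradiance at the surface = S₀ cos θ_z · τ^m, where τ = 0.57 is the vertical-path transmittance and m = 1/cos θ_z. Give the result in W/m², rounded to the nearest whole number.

65 W/m²

cos θ_z = sin(45.8°) sin(-18.0°) + cos(45.8°) cos(-18.0°) cos(37.60°) = -0.2215 + 0.5253 = 0.3038.
Air mass m = 1/cos θ_z = 1/0.3038 = 3.292; τ^m = 0.57^3.292 = 0.1572.
Surface direct beam = 1360 × 0.3038 × 0.1572 = 64.95 W/m².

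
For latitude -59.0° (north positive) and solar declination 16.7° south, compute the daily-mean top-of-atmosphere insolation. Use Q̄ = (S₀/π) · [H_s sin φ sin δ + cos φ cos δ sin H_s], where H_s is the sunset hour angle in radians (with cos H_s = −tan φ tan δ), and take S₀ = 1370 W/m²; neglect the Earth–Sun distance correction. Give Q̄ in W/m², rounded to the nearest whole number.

411 W/m²

The sunset hour angle satisfies cos H_s = −tan φ tan δ = -0.4993, giving H_s = 119.95°. In radians, H_s = 2.0935.
H_s sin φ sin δ = 2.0935 × -0.8572 × -0.2874 = 0.5158.
cos φ cos δ sin H_s = 0.5150 × 0.9578 × 0.8665 = 0.4274.
Q̄ = (1370/π) × (0.5158 + 0.4274) = 436.08 × 0.9432 = 411.31 W/m².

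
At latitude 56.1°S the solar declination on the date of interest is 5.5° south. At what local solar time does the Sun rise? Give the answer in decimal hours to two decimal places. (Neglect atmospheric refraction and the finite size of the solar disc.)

The sunset hour angle satisfies cos H_s = −tan φ tan δ = -0.1433, giving H_s = 98.24°.
Sunrise is at 12 − H_s/15 = 12 − 6.549 = 5.451 h local solar time.

5.45 h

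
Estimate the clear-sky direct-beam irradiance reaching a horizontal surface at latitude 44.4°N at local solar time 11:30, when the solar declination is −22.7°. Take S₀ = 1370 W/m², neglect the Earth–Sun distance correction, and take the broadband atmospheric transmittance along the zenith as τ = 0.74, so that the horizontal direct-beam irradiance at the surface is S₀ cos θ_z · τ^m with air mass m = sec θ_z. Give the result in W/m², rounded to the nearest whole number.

Hour angle H = 15° × (11.5 − 12) = -7.50°.
With φ = 44.4°, δ = -22.7°, H = -7.50°: sin φ sin δ = -0.2700, cos φ cos δ cos H = 0.6535, so cos θ_z = 0.3835.
Air mass m = 1/cos θ_z = 1/0.3835 = 2.608; τ^m = 0.74^2.608 = 0.4560.
Surface direct beam = 1370 × 0.3835 × 0.4560 = 239.58 W/m².

240 W/m²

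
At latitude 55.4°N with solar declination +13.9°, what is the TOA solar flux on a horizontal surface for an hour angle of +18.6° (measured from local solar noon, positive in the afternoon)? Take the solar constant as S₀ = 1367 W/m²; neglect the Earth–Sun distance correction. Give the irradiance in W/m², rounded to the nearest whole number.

984 W/m²

cos θ_z = sin(55.4°) sin(13.9°) + cos(55.4°) cos(13.9°) cos(18.60°) = 0.1977 + 0.5224 = 0.7201.
Top-of-atmosphere irradiance = S₀ cos θ_z = 1367 × 0.7201 = 984.38 W/m².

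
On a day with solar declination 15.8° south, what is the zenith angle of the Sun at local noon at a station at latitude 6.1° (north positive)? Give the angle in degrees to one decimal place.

21.9°

At local solar noon the hour angle is zero, so the zenith angle is |φ − δ| = |6.1° − (-15.8°)| = 21.9°.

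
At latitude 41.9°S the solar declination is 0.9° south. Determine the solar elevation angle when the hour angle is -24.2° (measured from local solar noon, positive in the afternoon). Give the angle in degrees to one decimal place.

43.6°

cos θ_z = sin φ sin δ + cos φ cos δ cos H = (-0.6678)(-0.0157) + (0.7443)(0.9999)(0.9121) = 0.6893.
θ_z = arccos(0.6893) = 46.43°, so the elevation is 90° − 46.43° = 43.57°.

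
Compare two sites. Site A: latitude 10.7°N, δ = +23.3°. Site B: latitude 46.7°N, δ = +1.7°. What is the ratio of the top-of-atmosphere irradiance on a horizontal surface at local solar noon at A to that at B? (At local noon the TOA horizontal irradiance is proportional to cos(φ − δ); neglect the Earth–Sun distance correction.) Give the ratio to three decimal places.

1.380

A: cos θ_z = cos(10.7° − (23.3°)) = 0.9759.
B: cos θ_z = cos(46.7° − (1.7°)) = 0.7071.
Ratio A/B = 0.9759 / 0.7071 = 1.3801.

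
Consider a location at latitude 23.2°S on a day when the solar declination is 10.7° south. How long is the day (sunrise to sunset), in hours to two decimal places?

12.62 hours

The sunset hour angle satisfies cos H_s = −tan φ tan δ = -0.0810, giving H_s = 94.65°.
Day length = 2 H_s / 15° h⁻¹ = 189.30° / 15 = 12.620 h.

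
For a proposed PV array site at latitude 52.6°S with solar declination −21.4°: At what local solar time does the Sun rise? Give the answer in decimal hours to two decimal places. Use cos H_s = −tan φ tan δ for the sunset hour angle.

3.94 h

The sunset hour angle satisfies cos H_s = −tan φ tan δ = -0.5126, giving H_s = 120.84°.
Sunrise is at 12 − H_s/15 = 12 − 8.056 = 3.944 h local solar time.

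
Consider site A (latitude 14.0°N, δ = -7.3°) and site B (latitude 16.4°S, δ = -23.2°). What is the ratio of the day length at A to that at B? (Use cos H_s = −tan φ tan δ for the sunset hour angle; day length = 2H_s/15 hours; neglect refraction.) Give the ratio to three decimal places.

0.907

A: H_s = arccos(−tan 14.0° · tan -7.3°) = 88.17°, so 2H_s/15 = 11.7560 h.
B: H_s = arccos(−tan -16.4° · tan -23.2°) = 97.25°, so 2H_s/15 = 12.9667 h.
Ratio A/B = 11.7560 / 12.9667 = 0.9066.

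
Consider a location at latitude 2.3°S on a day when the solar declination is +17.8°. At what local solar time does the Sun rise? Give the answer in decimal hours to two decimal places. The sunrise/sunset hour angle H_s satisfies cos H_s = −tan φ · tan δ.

−tan φ tan δ = −(-0.0402)(0.3211) = 0.0129; H_s = arccos(0.0129) = 89.26°.
Sunrise is at 12 − H_s/15 = 12 − 5.951 = 6.049 h local solar time.

6.05 h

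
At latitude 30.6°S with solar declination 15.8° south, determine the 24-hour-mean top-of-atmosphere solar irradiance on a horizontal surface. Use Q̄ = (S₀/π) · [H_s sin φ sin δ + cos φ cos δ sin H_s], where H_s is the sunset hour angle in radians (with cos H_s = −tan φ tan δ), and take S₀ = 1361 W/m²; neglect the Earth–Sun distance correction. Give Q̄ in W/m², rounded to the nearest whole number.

458 W/m²

−tan φ tan δ = −(-0.5914)(-0.2830) = -0.1674; H_s = arccos(-0.1674) = 99.64°. In radians, H_s = 1.7390.
H_s sin φ sin δ = 1.7390 × -0.5090 × -0.2723 = 0.2410.
cos φ cos δ sin H_s = 0.8607 × 0.9622 × 0.9859 = 0.8165.
Q̄ = (1361/π) × (0.2410 + 0.8165) = 433.22 × 1.0575 = 458.13 W/m².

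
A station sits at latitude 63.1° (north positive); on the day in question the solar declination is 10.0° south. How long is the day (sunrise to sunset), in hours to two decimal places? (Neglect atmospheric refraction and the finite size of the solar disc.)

9.29 hours

cos H_s = −tan(63.1°) · tan(-10.0°) = 0.3476, so H_s = arccos(0.3476) = 69.66°.
Day length = 2 H_s / 15° h⁻¹ = 139.32° / 15 = 9.288 h.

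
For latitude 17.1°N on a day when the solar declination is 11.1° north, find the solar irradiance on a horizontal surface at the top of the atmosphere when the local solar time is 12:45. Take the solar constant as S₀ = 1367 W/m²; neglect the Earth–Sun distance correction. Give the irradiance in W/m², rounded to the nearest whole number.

Hour angle H = 15° × (12.75 − 12) = 11.25°.
cos θ_z = sin φ sin δ + cos φ cos δ cos H = (0.2940)(0.1925) + (0.9558)(0.9813)(0.9808) = 0.9765.
Top-of-atmosphere irradiance = S₀ cos θ_z = 1367 × 0.9765 = 1334.88 W/m².

1335 W/m²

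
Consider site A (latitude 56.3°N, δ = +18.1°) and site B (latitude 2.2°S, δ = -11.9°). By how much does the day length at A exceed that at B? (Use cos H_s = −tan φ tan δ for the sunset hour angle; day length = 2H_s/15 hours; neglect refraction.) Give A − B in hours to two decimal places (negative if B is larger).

+3.85 h

A: H_s = arccos(−tan 56.3° · tan 18.1°) = 119.35°, so 2H_s/15 = 15.9133 h.
B: H_s = arccos(−tan -2.2° · tan -11.9°) = 90.46°, so 2H_s/15 = 12.0613 h.
A − B = 15.9133 − 12.0613 = 3.8520 h.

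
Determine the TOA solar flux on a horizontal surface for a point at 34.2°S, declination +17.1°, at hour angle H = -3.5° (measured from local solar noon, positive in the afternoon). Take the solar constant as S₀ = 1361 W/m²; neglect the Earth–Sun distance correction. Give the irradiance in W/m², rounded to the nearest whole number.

With φ = -34.2°, δ = 17.1°, H = -3.50°: sin φ sin δ = -0.1653, cos φ cos δ cos H = 0.7890, so cos θ_z = 0.6237.
Top-of-atmosphere irradiance = S₀ cos θ_z = 1361 × 0.6237 = 848.86 W/m².

849 W/m²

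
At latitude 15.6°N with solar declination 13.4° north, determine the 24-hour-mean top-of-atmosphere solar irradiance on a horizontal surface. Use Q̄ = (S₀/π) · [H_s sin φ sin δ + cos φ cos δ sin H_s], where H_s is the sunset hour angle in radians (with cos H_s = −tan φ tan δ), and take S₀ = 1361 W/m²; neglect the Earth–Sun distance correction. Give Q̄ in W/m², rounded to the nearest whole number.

−tan φ tan δ = −(0.2792)(0.2382) = -0.0665; H_s = arccos(-0.0665) = 93.81°. In radians, H_s = 1.6373.
H_s sin φ sin δ = 1.6373 × 0.2689 × 0.2317 = 0.1020.
cos φ cos δ sin H_s = 0.9632 × 0.9728 × 0.9978 = 0.9349.
Q̄ = (1361/π) × (0.1020 + 0.9349) = 433.22 × 1.0369 = 449.21 W/m².

449 W/m²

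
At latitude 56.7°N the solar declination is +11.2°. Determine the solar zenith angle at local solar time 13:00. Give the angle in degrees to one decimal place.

Hour angle H = 15° × (13 − 12) = 15.00°.
cos θ_z = sin(56.7°) sin(11.2°) + cos(56.7°) cos(11.2°) cos(15.00°) = 0.1623 + 0.5202 = 0.6825.
θ_z = arccos(0.6825) = 46.96°.

47.0°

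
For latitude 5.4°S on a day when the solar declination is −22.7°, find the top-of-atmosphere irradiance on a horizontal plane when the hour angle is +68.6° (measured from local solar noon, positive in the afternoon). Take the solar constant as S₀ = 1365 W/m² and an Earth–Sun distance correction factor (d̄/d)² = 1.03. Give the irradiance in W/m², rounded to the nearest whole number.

cos θ_z = sin(-5.4°) sin(-22.7°) + cos(-5.4°) cos(-22.7°) cos(68.60°) = 0.0363 + 0.3351 = 0.3714.
Top-of-atmosphere irradiance = S₀ (d̄/d)² cos θ_z = 1365 × 1.03 × 0.3714 = 522.17 W/m².

522 W/m²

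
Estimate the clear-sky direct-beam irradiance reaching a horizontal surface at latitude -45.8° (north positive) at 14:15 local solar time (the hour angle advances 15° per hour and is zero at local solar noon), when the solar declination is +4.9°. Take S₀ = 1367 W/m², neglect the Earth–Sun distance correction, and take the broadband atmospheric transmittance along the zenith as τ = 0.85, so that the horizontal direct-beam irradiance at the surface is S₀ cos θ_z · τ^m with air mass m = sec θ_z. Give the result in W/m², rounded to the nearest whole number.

515 W/m²

Hour angle H = 15° × (14.25 − 12) = 33.75°.
cos θ_z = sin φ sin δ + cos φ cos δ cos H = (-0.7169)(0.0854) + (0.6972)(0.9963)(0.8315) = 0.5164.
Air mass m = 1/cos θ_z = 1/0.5164 = 1.936; τ^m = 0.85^1.936 = 0.7301.
Surface direct beam = 1367 × 0.5164 × 0.7301 = 515.39 W/m².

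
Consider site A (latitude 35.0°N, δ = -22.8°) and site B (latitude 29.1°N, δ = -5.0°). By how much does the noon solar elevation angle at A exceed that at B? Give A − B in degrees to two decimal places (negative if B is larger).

A: 90° − |35.0 − (-22.8)| = 32.20°.
B: 90° − |29.1 − (-5.0)| = 55.90°.
A − B = 32.20 − 55.90 = -23.70°.

-23.70°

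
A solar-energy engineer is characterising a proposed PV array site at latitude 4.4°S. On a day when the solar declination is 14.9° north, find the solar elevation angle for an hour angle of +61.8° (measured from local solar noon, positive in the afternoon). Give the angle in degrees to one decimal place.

25.8°

cos θ_z = sin φ sin δ + cos φ cos δ cos H = (-0.0767)(0.2571) + (0.9971)(0.9664)(0.4726) = 0.4357.
θ_z = arccos(0.4357) = 64.17°, so the elevation is 90° − 64.17° = 25.83°.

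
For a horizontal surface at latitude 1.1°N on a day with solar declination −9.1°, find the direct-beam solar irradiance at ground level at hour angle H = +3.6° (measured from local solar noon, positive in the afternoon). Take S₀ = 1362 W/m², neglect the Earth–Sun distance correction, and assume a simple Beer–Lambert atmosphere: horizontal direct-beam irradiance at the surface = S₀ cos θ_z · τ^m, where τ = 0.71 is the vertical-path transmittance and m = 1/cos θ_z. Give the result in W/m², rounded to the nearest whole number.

944 W/m²

cos θ_z = sin φ sin δ + cos φ cos δ cos H = (0.0192)(-0.1582) + (0.9998)(0.9874)(0.9980) = 0.9822.
Air mass m = 1/cos θ_z = 1/0.9822 = 1.018; τ^m = 0.71^1.018 = 0.7056.
Surface direct beam = 1362 × 0.9822 × 0.7056 = 943.92 W/m².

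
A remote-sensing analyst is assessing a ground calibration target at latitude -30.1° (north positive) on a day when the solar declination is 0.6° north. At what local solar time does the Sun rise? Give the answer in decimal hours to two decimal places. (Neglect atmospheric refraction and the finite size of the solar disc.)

6.02 h

The sunset hour angle satisfies cos H_s = −tan φ tan δ = 0.0061, giving H_s = 89.65°.
Sunrise is at 12 − H_s/15 = 12 − 5.977 = 6.023 h local solar time.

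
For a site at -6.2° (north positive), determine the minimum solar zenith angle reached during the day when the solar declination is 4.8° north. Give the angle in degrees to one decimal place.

11.0°

At local solar noon the hour angle is zero, so the zenith angle is |φ − δ| = |-6.2° − (4.8°)| = 11.0°.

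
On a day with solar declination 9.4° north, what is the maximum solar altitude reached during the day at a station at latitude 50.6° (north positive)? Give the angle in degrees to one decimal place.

At local solar noon the hour angle is zero, so the elevation is 90° − |φ − δ| = 90° − |50.6° − (9.4°)| = 90° − 41.2° = 48.8°.

48.8°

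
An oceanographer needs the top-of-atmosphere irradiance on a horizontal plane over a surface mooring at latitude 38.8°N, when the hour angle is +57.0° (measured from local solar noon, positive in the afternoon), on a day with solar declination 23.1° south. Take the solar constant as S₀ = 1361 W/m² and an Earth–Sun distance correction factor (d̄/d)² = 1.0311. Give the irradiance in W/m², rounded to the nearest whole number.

cos θ_z = sin φ sin δ + cos φ cos δ cos H = (0.6266)(-0.3923) + (0.7793)(0.9198)(0.5446) = 0.1446.
Top-of-atmosphere irradiance = S₀ (d̄/d)² cos θ_z = 1361 × 1.0311 × 0.1446 = 202.92 W/m².

203 W/m²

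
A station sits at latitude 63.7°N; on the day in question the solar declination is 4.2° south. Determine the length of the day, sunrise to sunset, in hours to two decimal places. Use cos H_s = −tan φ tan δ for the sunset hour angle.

−tan φ tan δ = −(2.0233)(-0.0734) = 0.1485; H_s = arccos(0.1485) = 81.46°.
Day length = 2 H_s / 15° h⁻¹ = 162.92° / 15 = 10.861 h.

10.86 hours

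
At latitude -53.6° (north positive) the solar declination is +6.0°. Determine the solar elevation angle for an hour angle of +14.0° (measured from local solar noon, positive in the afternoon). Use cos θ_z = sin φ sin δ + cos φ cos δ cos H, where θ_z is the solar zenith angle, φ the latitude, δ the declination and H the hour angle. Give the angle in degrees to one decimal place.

29.2°

cos θ_z = sin(-53.6°) sin(6.0°) + cos(-53.6°) cos(6.0°) cos(14.00°) = -0.0841 + 0.5726 = 0.4885.
θ_z = arccos(0.4885) = 60.76°, so the elevation is 90° − 60.76° = 29.24°.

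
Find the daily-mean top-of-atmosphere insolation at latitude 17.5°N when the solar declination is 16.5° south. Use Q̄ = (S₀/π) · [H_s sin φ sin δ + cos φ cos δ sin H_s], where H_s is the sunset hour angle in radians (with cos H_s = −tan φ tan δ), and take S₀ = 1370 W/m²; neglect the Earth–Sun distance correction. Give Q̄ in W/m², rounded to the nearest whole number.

cos H_s = −tan(17.5°) · tan(-16.5°) = 0.0934, so H_s = arccos(0.0934) = 84.64°. In radians, H_s = 1.4772.
H_s sin φ sin δ = 1.4772 × 0.3007 × -0.2840 = -0.1262.
cos φ cos δ sin H_s = 0.9537 × 0.9588 × 0.9956 = 0.9104.
Q̄ = (1370/π) × (-0.1262 + 0.9104) = 436.08 × 0.7842 = 341.97 W/m².

342 W/m²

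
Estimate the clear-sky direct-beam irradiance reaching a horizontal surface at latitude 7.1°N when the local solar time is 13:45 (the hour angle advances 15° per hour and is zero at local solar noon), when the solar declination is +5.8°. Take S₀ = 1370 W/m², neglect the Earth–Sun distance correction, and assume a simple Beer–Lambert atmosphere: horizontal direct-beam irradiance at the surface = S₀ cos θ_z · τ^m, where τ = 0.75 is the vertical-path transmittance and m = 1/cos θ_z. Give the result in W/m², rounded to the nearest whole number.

893 W/m²

Hour angle H = 15° × (13.75 − 12) = 26.25°.
cos θ_z = sin(7.1°) sin(5.8°) + cos(7.1°) cos(5.8°) cos(26.25°) = 0.0125 + 0.8854 = 0.8979.
Air mass m = 1/cos θ_z = 1/0.8979 = 1.114; τ^m = 0.75^1.114 = 0.7258.
Surface direct beam = 1370 × 0.8979 × 0.7258 = 892.82 W/m².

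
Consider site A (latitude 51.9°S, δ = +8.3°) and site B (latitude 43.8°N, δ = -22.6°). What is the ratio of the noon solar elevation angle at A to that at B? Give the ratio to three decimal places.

A: 90° − |-51.9 − (8.3)| = 29.80°.
B: 90° − |43.8 − (-22.6)| = 23.60°.
Ratio A/B = 29.8000 / 23.6000 = 1.2627.

1.263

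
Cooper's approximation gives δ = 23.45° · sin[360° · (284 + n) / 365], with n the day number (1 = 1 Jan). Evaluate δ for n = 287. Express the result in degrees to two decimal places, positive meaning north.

360 × (284 + 287) / 365 = 563.178°; sin(563.178°) = -0.3936.
δ = 23.45 × -0.3936 = -9.230° ≈ -9.23°.

-9.23°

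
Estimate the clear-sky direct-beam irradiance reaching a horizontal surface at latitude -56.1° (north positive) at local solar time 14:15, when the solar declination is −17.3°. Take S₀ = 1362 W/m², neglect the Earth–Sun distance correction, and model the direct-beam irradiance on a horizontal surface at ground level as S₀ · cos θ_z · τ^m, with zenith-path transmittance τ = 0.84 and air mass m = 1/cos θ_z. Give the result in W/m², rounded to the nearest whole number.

729 W/m²

Hour angle H = 15° × (14.25 − 12) = 33.75°.
cos θ_z = sin(-56.1°) sin(-17.3°) + cos(-56.1°) cos(-17.3°) cos(33.75°) = 0.2468 + 0.4428 = 0.6896.
Air mass m = 1/cos θ_z = 1/0.6896 = 1.450; τ^m = 0.84^1.450 = 0.7766.
Surface direct beam = 1362 × 0.6896 × 0.7766 = 729.41 W/m².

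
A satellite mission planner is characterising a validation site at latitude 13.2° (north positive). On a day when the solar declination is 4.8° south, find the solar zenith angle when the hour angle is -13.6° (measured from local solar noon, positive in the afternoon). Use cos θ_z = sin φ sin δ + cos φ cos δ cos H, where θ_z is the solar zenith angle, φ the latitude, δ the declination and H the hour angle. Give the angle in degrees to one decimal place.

cos θ_z = sin φ sin δ + cos φ cos δ cos H = (0.2284)(-0.0837) + (0.9736)(0.9965)(0.9720) = 0.9239.
θ_z = arccos(0.9239) = 22.50°.

22.5°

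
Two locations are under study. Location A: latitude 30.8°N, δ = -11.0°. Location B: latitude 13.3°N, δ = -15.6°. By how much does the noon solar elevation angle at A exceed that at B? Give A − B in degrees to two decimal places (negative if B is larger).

A: 90° − |30.8 − (-11.0)| = 48.20°.
B: 90° − |13.3 − (-15.6)| = 61.10°.
A − B = 48.20 − 61.10 = -12.90°.

-12.90°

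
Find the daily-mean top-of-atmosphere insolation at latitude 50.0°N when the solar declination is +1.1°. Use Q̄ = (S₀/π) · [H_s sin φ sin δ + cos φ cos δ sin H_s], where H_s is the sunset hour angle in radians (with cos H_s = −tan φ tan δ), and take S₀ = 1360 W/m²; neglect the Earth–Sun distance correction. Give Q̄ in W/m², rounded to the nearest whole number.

−tan φ tan δ = −(1.1918)(0.0192) = -0.0229; H_s = arccos(-0.0229) = 91.31°. In radians, H_s = 1.5937.
H_s sin φ sin δ = 1.5937 × 0.7660 × 0.0192 = 0.0234.
cos φ cos δ sin H_s = 0.6428 × 0.9998 × 0.9997 = 0.6425.
Q̄ = (1360/π) × (0.0234 + 0.6425) = 432.90 × 0.6659 = 288.27 W/m².

288 W/m²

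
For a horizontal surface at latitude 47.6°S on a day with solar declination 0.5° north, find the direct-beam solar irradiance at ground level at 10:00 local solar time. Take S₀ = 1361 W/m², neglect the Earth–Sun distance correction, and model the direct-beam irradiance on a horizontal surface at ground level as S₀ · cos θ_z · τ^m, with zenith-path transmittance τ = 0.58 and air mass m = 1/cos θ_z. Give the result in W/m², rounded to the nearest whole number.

Hour angle H = 15° × (10 − 12) = -30.00°.
cos θ_z = sin φ sin δ + cos φ cos δ cos H = (-0.7385)(0.0087) + (0.6743)(1.0000)(0.8660) = 0.5775.
Air mass m = 1/cos θ_z = 1/0.5775 = 1.732; τ^m = 0.58^1.732 = 0.3893.
Surface direct beam = 1361 × 0.5775 × 0.3893 = 305.98 W/m².

306 W/m²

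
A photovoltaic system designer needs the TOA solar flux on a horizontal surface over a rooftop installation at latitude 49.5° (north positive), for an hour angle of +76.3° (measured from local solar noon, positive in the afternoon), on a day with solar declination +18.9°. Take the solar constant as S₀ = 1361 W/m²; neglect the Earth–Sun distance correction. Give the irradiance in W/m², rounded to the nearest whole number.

With φ = 49.5°, δ = 18.9°, H = 76.30°: sin φ sin δ = 0.2463, cos φ cos δ cos H = 0.1455, so cos θ_z = 0.3918.
Top-of-atmosphere irradiance = S₀ cos θ_z = 1361 × 0.3918 = 533.24 W/m².

533 W/m²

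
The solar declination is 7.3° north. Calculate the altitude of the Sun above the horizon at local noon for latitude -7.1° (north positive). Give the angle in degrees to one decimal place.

75.6°

At local solar noon the hour angle is zero, so the elevation is 90° − |φ − δ| = 90° − |-7.1° − (7.3°)| = 90° − 14.4° = 75.6°.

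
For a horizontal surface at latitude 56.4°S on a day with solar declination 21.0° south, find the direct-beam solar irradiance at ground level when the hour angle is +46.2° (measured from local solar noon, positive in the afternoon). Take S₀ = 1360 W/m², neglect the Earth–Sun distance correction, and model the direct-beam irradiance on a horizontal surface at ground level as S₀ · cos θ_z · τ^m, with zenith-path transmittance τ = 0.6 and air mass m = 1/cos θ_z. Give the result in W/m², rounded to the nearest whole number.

cos θ_z = sin φ sin δ + cos φ cos δ cos H = (-0.8329)(-0.3584) + (0.5534)(0.9336)(0.6921) = 0.6561.
Air mass m = 1/cos θ_z = 1/0.6561 = 1.524; τ^m = 0.6^1.524 = 0.4591.
Surface direct beam = 1360 × 0.6561 × 0.4591 = 409.65 W/m².

410 W/m²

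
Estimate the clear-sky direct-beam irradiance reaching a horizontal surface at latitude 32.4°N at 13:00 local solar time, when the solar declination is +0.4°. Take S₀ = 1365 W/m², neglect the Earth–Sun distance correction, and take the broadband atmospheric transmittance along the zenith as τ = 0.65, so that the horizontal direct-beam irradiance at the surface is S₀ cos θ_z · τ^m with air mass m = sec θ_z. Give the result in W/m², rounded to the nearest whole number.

Hour angle H = 15° × (13 − 12) = 15.00°.
cos θ_z = sin(32.4°) sin(0.4°) + cos(32.4°) cos(0.4°) cos(15.00°) = 0.0037 + 0.8155 = 0.8192.
Air mass m = 1/cos θ_z = 1/0.8192 = 1.221; τ^m = 0.65^1.221 = 0.5910.
Surface direct beam = 1365 × 0.8192 × 0.5910 = 660.86 W/m².

661 W/m²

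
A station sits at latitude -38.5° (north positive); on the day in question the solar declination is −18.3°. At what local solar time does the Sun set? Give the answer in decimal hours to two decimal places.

The sunset hour angle satisfies cos H_s = −tan φ tan δ = -0.2631, giving H_s = 105.25°.
Sunset is at 12 + H_s/15 = 12 + 7.017 = 19.017 h local solar time.

19.02 h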